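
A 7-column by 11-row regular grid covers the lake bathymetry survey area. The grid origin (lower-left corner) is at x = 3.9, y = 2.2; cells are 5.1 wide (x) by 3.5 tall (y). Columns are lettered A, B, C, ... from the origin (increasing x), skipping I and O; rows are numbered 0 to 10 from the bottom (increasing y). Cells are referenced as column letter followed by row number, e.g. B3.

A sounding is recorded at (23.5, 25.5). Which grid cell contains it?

D6

Column index: ⌊(23.5 − 3.9) / 5.1⌋ = ⌊3.843⌋ = 3 → column D
Row offset from origin: ⌊(25.5 − 2.2) / 3.5⌋ = ⌊6.657⌋ = 6 → row 6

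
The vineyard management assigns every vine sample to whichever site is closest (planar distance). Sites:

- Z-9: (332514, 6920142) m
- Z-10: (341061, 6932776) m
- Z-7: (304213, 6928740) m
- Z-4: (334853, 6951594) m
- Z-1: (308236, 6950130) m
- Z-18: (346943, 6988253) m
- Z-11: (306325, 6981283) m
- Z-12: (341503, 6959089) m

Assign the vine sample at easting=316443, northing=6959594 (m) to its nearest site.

Z-1

Squared distances to each site:
Z-9: 1814737345.000; Z-10: 1325251048.000; Z-7: 1101542216.000; Z-4: 402928100.000; Z-1: 156922145.000; Z-18: 1751588281.000; Z-11: 572786645.000; Z-12: 628258625.000.
Minimum at Z-1.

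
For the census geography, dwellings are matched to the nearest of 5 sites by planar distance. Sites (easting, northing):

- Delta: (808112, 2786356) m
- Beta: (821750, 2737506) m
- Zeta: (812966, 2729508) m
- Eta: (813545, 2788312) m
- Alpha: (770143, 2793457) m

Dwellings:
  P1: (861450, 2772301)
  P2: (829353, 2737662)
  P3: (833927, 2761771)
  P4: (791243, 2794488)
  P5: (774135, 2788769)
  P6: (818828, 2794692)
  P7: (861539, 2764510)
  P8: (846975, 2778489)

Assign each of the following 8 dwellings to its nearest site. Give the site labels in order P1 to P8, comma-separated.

P1 → Eta (d²=2551241146.00)
P2 → Beta (d²=57829945.00)
P3 → Beta (d²=737069554.00)
P4 → Delta (d²=350692585.00)
P5 → Alpha (d²=37913408.00)
P6 → Eta (d²=68614489.00)
P7 → Beta (d²=2312380537.00)
P8 → Eta (d²=1214056229.00)

Eta, Beta, Beta, Delta, Alpha, Eta, Beta, Eta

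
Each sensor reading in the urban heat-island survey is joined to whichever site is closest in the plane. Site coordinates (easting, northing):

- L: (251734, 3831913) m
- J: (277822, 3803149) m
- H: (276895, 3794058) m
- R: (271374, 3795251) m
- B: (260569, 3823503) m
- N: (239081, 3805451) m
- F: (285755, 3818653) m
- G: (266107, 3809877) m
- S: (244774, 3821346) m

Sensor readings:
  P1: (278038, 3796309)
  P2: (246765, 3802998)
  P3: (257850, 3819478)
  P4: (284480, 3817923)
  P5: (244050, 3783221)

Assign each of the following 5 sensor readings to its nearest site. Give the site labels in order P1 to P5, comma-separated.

P1 → H (d²=6373450.00)
P2 → N (d²=65061065.00)
P3 → B (d²=23593586.00)
P4 → F (d²=2158525.00)
P5 → N (d²=518863861.00)

H, N, B, F, N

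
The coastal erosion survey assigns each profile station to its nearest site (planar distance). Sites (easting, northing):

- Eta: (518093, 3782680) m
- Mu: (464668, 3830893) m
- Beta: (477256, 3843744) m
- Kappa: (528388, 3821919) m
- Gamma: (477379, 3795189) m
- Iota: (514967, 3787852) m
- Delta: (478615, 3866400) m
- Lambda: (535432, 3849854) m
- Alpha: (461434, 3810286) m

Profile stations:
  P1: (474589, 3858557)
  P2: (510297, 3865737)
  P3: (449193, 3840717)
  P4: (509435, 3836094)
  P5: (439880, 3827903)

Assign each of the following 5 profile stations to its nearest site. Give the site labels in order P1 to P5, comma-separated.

P1 → Delta (d²=77721325.00)
P2 → Lambda (d²=884037914.00)
P3 → Mu (d²=335986601.00)
P4 → Kappa (d²=560146834.00)
P5 → Mu (d²=623385044.00)

Delta, Lambda, Mu, Kappa, Mu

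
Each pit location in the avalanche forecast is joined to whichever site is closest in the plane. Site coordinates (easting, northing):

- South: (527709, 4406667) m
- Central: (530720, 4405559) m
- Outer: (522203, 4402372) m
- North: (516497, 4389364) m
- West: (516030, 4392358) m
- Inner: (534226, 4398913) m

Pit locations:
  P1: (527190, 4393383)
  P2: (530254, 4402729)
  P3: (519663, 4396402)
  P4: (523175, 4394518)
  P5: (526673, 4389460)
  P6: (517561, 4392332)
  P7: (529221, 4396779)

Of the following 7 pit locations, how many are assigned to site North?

P1 → Inner
P2 → Central
P3 → West
P4 → West
P5 → North
P6 → West
P7 → Inner
1 of the 7 goes to North.

1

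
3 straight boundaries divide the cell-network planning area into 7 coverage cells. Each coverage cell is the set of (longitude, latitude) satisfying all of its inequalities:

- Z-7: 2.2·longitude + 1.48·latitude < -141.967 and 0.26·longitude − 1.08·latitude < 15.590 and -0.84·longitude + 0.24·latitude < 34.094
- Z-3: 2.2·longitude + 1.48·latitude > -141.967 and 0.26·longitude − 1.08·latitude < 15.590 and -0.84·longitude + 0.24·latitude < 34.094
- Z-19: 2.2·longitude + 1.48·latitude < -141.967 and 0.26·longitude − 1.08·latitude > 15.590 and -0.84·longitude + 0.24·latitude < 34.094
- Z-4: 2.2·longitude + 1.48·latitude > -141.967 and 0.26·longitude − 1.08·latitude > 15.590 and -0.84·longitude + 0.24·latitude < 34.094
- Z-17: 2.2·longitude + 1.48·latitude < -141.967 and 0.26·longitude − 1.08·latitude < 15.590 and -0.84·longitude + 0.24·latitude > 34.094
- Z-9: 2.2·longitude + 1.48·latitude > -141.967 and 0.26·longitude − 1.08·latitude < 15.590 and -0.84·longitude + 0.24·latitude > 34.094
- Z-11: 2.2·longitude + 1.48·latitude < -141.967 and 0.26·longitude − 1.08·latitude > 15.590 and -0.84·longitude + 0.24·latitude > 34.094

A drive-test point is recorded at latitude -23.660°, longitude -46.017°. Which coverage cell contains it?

2.2·-46.017 + 1.48·-23.660 = -136.254, which is > -141.967
0.26·-46.017 − 1.08·-23.660 = 13.588, which is < 15.590
-0.84·-46.017 + 0.24·-23.660 = 32.976, which is < 34.094
This sign pattern matches Z-3.

Z-3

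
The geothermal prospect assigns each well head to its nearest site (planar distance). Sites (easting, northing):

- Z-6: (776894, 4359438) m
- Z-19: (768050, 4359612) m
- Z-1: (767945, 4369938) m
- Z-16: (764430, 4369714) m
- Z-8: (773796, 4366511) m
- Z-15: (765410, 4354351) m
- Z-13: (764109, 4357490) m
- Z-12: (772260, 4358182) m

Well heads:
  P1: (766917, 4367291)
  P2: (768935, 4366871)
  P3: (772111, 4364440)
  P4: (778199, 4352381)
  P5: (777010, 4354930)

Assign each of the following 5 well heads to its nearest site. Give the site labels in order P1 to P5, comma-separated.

Z-1, Z-1, Z-8, Z-6, Z-6

P1 → Z-1 (d²=8063393.00)
P2 → Z-1 (d²=10386589.00)
P3 → Z-8 (d²=7128266.00)
P4 → Z-6 (d²=51504274.00)
P5 → Z-6 (d²=20335520.00)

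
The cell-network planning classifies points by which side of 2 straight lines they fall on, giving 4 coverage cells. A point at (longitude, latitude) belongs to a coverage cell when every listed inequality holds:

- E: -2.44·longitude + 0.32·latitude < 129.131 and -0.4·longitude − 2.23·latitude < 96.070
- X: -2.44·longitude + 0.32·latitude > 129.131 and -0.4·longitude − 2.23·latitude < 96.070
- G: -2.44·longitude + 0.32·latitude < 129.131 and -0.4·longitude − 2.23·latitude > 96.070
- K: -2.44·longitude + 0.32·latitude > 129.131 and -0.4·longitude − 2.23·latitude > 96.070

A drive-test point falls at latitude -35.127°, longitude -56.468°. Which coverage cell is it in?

-2.44·-56.468 + 0.32·-35.127 = 126.541, which is < 129.131
-0.4·-56.468 − 2.23·-35.127 = 100.920, which is > 96.070
This sign pattern matches G.

G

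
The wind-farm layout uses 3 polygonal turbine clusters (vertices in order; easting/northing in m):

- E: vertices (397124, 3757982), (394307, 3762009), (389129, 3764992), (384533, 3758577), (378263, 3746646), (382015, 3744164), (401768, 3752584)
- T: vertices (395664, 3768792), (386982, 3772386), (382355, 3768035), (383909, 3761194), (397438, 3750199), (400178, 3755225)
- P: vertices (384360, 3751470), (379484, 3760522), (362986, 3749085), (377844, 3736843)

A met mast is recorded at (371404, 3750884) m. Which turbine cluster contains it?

P

Cast a ray rightward from (371404, 3750884). For each polygon, the edges (by vertex number in listed order) whose endpoints lie on opposite sides of northing = 3750884, where each meets that height, and whether that is right or left of the point:
E: 4–5 at easting≈380490.2 (right), 6–7 at easting≈397779.9 (right) → 2 crossings.
T: 4–5 at easting≈396595.1 (right), 5–6 at easting≈397811.4 (right) → 2 crossings.
P: 2–3 at easting≈365581.1 (left), 4–1 at easting≈384099.0 (right) → 1 crossing.
Only P has an odd count, so the point is inside P.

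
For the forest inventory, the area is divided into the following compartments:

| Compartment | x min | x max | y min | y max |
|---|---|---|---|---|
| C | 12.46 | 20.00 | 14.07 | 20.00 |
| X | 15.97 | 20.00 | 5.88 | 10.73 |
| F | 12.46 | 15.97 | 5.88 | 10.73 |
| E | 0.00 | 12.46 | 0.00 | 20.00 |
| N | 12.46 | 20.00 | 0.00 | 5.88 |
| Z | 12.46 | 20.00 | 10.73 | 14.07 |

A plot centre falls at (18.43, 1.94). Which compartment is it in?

The point has x = 18.43 and y = 1.94.
Only N satisfies 12.46 ≤ x ≤ 20.00 and 0.00 ≤ y ≤ 5.88.

N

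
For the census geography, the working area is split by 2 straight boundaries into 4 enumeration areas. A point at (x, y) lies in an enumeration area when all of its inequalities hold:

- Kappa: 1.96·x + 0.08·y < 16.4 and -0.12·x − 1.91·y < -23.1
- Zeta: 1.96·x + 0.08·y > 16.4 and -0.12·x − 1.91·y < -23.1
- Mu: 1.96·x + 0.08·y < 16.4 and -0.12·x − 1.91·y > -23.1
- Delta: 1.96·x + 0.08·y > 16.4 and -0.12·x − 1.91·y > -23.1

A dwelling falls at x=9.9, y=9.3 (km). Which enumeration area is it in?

1.96·9.9 + 0.08·9.3 = 20.148, which is > 16.4
-0.12·9.9 − 1.91·9.3 = -18.951, which is > -23.1
This sign pattern matches Delta.

Delta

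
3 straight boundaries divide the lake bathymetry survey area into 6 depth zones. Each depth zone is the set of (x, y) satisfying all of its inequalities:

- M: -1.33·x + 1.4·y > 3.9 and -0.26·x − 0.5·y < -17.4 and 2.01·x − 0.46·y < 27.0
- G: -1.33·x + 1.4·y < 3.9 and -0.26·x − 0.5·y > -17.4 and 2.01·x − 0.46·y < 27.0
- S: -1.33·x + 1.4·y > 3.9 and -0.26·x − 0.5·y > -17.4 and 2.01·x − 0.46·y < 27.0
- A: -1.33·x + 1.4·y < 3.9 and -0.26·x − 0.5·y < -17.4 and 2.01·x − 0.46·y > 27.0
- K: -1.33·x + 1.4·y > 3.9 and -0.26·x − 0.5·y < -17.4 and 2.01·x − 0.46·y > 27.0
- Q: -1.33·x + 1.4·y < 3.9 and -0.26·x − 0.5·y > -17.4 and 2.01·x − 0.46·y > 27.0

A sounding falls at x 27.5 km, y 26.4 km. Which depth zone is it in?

A

-1.33·27.5 + 1.4·26.4 = 0.385, which is < 3.9
-0.26·27.5 − 0.5·26.4 = -20.350, which is < -17.4
2.01·27.5 − 0.46·26.4 = 43.131, which is > 27.0
This sign pattern matches A.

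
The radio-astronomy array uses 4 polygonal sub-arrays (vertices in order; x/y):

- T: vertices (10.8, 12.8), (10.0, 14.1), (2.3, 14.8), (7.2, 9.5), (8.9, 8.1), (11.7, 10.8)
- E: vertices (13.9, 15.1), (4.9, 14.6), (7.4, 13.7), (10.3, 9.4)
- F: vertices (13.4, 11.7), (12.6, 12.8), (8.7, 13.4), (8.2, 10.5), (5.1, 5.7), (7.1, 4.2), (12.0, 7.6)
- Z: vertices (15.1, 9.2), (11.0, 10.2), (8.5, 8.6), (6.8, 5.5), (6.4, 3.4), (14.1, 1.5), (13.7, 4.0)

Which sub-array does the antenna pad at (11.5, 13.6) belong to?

E

Cast a ray rightward from (11.5, 13.6). For each polygon, the edges (by vertex number in listed order) whose endpoints lie on opposite sides of y = 13.6, where each meets that height, and whether that is right or left of the point:
T: 1–2 at x≈10.31 (left), 3–4 at x≈3.41 (left) → 0 crossings.
E: 3–4 at x≈7.47 (left), 4–1 at x≈12.95 (right) → 1 crossing.
F: no edge straddles that height → 0 crossings.
Z: no edge straddles that height → 0 crossings.
Only E has an odd count, so the point is inside E.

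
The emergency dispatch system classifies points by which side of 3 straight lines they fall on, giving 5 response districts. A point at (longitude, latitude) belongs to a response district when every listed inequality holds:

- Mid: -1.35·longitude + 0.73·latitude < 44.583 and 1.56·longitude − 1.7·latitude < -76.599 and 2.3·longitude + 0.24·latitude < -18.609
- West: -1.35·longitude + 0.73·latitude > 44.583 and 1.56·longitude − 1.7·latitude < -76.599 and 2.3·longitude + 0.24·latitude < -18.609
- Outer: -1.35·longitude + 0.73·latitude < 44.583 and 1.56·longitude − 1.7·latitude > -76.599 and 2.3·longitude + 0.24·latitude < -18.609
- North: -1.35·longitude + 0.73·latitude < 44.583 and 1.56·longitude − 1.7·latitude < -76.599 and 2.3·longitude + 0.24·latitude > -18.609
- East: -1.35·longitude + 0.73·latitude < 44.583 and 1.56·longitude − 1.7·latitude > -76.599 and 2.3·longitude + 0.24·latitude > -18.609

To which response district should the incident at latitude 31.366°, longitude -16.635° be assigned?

-1.35·-16.635 + 0.73·31.366 = 45.354, which is > 44.583
1.56·-16.635 − 1.7·31.366 = -79.273, which is < -76.599
2.3·-16.635 + 0.24·31.366 = -30.733, which is < -18.609
This sign pattern matches West.

West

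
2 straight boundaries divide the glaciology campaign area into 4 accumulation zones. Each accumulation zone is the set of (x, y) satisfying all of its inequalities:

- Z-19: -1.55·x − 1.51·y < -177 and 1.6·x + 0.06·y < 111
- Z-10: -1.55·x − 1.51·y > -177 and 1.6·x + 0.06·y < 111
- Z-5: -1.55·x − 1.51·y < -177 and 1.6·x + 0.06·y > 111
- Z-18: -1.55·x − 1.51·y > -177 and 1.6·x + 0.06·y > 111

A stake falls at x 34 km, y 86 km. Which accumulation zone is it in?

Z-19

-1.55·34 − 1.51·86 = -182.560, which is < -177
1.6·34 + 0.06·86 = 59.560, which is < 111
This sign pattern matches Z-19.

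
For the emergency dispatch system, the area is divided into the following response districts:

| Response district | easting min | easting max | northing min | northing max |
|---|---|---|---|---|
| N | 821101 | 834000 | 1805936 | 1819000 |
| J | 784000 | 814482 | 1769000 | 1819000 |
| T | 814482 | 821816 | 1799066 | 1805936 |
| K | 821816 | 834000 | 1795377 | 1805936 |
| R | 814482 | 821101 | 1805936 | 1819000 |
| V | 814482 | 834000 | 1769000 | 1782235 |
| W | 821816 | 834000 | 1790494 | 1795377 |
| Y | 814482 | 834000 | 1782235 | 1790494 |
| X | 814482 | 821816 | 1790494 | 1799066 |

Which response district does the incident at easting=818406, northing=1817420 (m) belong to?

R

The point has easting = 818406 and northing = 1817420.
Only R satisfies 814482 ≤ easting ≤ 821101 and 1805936 ≤ northing ≤ 1819000.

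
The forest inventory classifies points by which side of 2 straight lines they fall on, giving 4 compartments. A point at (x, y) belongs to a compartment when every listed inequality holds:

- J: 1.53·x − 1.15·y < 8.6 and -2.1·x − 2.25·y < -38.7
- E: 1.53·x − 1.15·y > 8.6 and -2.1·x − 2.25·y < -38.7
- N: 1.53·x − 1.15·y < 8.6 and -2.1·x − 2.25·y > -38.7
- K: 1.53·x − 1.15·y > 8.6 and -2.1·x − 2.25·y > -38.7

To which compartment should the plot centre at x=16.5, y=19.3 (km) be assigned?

J

1.53·16.5 − 1.15·19.3 = 3.050, which is < 8.6
-2.1·16.5 − 2.25·19.3 = -78.075, which is < -38.7
This sign pattern matches J.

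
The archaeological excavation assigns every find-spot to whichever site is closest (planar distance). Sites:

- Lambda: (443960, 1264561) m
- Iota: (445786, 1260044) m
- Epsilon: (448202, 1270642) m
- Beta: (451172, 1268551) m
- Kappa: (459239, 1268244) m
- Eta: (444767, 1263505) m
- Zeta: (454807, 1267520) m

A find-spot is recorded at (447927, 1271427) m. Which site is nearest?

Squared distances to each site:
Lambda: 62879045.000; Iota: 134156570.000; Epsilon: 691850.000; Beta: 18801401.000; Kappa: 138092833.000; Eta: 72743684.000; Zeta: 62599049.000.
Minimum at Epsilon.

Epsilon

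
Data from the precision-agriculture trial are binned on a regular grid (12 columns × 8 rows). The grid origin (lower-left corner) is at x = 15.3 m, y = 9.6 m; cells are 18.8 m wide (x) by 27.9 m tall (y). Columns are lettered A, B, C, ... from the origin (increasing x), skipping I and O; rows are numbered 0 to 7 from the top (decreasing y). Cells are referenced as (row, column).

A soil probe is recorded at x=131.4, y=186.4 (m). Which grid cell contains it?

(1, G)

Column index: ⌊(131.4 − 15.3) / 18.8⌋ = ⌊6.176⌋ = 6 → column G
Row offset from origin: ⌊(186.4 − 9.6) / 27.9⌋ = ⌊6.337⌋ = 6 → row 1 (counted from top)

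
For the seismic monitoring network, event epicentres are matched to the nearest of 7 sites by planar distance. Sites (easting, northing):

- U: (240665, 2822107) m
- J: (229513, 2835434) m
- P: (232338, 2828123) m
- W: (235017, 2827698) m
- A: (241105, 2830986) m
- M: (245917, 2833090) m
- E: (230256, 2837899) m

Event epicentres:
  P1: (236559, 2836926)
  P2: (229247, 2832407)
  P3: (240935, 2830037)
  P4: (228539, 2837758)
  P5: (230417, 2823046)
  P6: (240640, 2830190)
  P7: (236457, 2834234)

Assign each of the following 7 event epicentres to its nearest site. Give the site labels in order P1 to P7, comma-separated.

P1 → E (d²=40674538.00)
P2 → J (d²=9233485.00)
P3 → A (d²=929501.00)
P4 → E (d²=2967970.00)
P5 → P (d²=29466170.00)
P6 → A (d²=849841.00)
P7 → A (d²=32153408.00)

E, J, A, E, P, A, A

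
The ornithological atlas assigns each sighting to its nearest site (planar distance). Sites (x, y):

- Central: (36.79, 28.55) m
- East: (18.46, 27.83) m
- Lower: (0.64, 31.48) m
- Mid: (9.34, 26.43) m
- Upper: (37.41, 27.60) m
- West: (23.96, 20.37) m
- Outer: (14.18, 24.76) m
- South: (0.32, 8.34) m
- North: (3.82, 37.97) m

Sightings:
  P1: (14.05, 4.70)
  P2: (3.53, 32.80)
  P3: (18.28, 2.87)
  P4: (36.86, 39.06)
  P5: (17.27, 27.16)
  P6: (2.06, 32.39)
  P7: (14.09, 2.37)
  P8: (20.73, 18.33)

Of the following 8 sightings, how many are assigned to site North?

0

P1 → South
P2 → Lower
P3 → West
P4 → Central
P5 → East
P6 → Lower
P7 → South
P8 → West
0 of the 8 go to North.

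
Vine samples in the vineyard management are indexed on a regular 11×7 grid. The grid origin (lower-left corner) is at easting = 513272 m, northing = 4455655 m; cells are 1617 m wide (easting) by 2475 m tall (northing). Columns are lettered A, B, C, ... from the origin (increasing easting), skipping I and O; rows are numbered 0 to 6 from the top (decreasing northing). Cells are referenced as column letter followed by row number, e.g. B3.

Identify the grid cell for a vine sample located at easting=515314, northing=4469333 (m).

Column index: ⌊(515314 − 513272) / 1617⌋ = ⌊1.263⌋ = 1 → column B
Row offset from origin: ⌊(4469333 − 4455655) / 2475⌋ = ⌊5.526⌋ = 5 → row 1 (counted from top)

B1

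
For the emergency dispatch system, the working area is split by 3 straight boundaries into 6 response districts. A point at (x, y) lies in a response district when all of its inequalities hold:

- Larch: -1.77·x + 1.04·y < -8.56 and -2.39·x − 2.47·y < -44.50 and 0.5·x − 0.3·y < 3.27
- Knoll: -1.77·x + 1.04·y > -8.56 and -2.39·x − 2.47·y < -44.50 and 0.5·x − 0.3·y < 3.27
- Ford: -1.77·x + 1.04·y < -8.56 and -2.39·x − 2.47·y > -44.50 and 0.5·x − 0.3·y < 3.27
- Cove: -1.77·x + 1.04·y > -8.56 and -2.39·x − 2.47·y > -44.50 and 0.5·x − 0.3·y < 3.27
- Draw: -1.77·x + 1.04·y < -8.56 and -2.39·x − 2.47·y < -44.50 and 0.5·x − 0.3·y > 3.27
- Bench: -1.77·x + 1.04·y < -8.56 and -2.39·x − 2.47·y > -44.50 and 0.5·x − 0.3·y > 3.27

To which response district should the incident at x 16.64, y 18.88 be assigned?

-1.77·16.64 + 1.04·18.88 = -9.818, which is < -8.56
-2.39·16.64 − 2.47·18.88 = -86.403, which is < -44.50
0.5·16.64 − 0.3·18.88 = 2.656, which is < 3.27
This sign pattern matches Larch.

Larch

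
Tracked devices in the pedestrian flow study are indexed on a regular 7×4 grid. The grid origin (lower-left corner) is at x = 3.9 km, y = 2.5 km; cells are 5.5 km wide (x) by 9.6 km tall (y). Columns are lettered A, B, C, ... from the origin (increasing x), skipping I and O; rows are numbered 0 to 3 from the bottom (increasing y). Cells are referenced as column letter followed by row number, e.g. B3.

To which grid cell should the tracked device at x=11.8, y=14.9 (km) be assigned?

Column index: ⌊(11.8 − 3.9) / 5.5⌋ = ⌊1.436⌋ = 1 → column B
Row offset from origin: ⌊(14.9 − 2.5) / 9.6⌋ = ⌊1.292⌋ = 1 → row 1

B1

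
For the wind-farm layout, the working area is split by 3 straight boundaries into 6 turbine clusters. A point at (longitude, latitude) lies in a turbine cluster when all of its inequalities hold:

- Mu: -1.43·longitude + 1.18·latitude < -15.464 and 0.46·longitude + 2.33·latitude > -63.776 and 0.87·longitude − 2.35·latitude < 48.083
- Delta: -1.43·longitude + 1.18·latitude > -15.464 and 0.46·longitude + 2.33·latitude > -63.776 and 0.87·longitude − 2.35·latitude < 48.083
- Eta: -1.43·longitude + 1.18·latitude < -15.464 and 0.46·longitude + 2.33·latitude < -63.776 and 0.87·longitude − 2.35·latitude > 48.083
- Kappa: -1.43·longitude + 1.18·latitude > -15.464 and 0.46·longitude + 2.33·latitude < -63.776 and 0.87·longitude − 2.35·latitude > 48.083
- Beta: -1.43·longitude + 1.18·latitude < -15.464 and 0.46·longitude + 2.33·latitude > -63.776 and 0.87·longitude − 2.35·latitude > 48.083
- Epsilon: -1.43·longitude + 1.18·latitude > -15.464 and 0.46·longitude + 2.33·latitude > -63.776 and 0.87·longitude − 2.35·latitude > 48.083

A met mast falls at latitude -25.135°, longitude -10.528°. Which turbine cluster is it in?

Epsilon

-1.43·-10.528 + 1.18·-25.135 = -14.604, which is > -15.464
0.46·-10.528 + 2.33·-25.135 = -63.407, which is > -63.776
0.87·-10.528 − 2.35·-25.135 = 49.908, which is > 48.083
This sign pattern matches Epsilon.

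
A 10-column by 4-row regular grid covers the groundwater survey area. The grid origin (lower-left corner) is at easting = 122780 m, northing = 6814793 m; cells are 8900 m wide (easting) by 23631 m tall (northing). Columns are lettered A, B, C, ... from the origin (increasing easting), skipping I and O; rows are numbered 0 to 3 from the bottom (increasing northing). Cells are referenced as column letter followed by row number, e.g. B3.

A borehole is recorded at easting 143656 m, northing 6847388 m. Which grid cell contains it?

Column index: ⌊(143656 − 122780) / 8900⌋ = ⌊2.346⌋ = 2 → column C
Row offset from origin: ⌊(6847388 − 6814793) / 23631⌋ = ⌊1.379⌋ = 1 → row 1

C1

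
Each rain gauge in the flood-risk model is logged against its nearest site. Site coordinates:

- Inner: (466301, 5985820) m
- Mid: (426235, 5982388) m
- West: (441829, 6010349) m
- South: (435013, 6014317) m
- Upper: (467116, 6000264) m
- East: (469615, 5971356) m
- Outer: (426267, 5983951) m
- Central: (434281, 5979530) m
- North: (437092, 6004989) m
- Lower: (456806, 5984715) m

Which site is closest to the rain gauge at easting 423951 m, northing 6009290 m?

South

Squared distances to each site:
Inner: 2344363400.000; Mid: 728934260.000; West: 320744365.000; South: 147638573.000; Upper: 1944685901.000; East: 3524189252.000; Outer: 647428777.000; Central: 992366500.000; North: 191184482.000; Lower: 1683381650.000.
Minimum at South.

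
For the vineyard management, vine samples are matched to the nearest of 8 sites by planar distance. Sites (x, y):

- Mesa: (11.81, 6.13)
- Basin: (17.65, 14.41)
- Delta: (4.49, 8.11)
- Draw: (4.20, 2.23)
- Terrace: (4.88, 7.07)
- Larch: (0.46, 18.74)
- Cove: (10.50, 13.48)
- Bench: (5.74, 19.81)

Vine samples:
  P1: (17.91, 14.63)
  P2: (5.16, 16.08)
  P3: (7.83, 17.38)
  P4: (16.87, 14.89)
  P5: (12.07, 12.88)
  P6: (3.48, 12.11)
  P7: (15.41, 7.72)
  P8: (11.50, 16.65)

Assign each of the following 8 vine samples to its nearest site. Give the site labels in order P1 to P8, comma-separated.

P1 → Basin (d²=0.12)
P2 → Bench (d²=14.25)
P3 → Bench (d²=10.27)
P4 → Basin (d²=0.84)
P5 → Cove (d²=2.82)
P6 → Delta (d²=17.02)
P7 → Mesa (d²=15.49)
P8 → Cove (d²=11.05)

Basin, Bench, Bench, Basin, Cove, Delta, Mesa, Cove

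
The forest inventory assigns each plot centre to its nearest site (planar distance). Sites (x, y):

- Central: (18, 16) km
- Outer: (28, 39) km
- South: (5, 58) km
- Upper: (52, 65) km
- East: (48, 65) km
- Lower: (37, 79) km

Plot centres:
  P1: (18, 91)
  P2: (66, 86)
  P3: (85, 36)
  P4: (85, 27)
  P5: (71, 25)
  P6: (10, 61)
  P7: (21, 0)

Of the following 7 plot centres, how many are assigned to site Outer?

0

P1 → Lower
P2 → Upper
P3 → Upper
P4 → Upper
P5 → Upper
P6 → South
P7 → Central
0 of the 7 go to Outer.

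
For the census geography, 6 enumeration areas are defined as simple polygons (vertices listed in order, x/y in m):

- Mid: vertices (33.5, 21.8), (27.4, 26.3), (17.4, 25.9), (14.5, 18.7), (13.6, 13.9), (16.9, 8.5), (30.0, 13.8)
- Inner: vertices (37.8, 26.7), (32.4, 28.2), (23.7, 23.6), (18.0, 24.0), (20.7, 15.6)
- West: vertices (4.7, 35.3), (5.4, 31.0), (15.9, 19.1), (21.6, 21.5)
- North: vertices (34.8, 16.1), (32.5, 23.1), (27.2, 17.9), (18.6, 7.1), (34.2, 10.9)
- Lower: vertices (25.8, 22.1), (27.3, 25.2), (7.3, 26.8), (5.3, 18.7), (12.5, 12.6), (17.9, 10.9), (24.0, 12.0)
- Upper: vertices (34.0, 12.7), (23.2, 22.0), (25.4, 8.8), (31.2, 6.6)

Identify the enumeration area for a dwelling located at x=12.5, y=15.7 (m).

Cast a ray rightward from (12.5, 15.7). For each polygon, the edges (by vertex number in listed order) whose endpoints lie on opposite sides of y = 15.7, where each meets that height, and whether that is right or left of the point:
Mid: 4–5 at x≈13.94 (right), 7–1 at x≈30.83 (right) → 2 crossings.
Inner: 4–5 at x≈20.67 (right), 5–1 at x≈20.85 (right) → 2 crossings.
West: no edge straddles that height → 0 crossings.
North: 3–4 at x≈25.45 (right), 5–1 at x≈34.75 (right) → 2 crossings.
Lower: 4–5 at x≈8.84 (left), 7–1 at x≈24.66 (right) → 1 crossing.
Upper: 1–2 at x≈30.52 (right), 2–3 at x≈24.25 (right) → 2 crossings.
Only Lower has an odd count, so the point is inside Lower.

Lower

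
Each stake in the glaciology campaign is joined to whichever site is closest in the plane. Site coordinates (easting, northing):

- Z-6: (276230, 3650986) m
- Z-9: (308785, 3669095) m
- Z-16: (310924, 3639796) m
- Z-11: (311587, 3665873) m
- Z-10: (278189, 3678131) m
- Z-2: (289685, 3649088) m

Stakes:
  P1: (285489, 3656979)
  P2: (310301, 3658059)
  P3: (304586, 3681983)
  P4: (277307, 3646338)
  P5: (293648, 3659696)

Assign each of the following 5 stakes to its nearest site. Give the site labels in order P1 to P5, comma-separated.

Z-2, Z-11, Z-9, Z-6, Z-2

P1 → Z-2 (d²=79874297.00)
P2 → Z-11 (d²=62712392.00)
P3 → Z-9 (d²=183732145.00)
P4 → Z-6 (d²=22763833.00)
P5 → Z-2 (d²=128235033.00)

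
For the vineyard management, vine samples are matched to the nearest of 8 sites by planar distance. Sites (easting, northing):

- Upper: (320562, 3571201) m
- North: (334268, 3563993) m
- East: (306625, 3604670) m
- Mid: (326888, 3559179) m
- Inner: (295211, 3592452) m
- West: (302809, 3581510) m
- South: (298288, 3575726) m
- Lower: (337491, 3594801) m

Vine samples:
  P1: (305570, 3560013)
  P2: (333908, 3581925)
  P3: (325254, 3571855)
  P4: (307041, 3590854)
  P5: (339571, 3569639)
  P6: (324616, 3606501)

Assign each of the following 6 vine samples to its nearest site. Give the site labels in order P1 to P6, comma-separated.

South, Lower, Upper, West, North, Lower

P1 → South (d²=299925893.00)
P2 → Lower (d²=178629265.00)
P3 → Upper (d²=22442580.00)
P4 → West (d²=105220160.00)
P5 → North (d²=59999125.00)
P6 → Lower (d²=302655625.00)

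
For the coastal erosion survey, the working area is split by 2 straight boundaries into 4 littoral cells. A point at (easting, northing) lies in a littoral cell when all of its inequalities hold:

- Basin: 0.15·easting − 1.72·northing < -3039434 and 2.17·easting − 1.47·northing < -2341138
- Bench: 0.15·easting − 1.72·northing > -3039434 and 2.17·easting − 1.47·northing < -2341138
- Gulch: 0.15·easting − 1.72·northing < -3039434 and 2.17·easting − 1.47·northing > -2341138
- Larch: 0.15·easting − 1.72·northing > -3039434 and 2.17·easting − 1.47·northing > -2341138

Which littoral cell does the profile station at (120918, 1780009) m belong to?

0.15·120918 − 1.72·1780009 = -3043477.780, which is < -3039434
2.17·120918 − 1.47·1780009 = -2354221.170, which is < -2341138
This sign pattern matches Basin.

Basin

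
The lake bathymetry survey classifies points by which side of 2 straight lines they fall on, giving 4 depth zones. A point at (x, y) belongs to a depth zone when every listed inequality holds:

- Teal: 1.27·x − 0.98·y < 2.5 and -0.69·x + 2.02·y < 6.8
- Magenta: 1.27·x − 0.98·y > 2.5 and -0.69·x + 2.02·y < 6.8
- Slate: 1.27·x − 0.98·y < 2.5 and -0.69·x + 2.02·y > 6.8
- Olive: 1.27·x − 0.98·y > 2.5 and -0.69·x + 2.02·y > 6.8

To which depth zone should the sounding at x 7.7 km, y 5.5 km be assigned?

1.27·7.7 − 0.98·5.5 = 4.389, which is > 2.5
-0.69·7.7 + 2.02·5.5 = 5.797, which is < 6.8
This sign pattern matches Magenta.

Magenta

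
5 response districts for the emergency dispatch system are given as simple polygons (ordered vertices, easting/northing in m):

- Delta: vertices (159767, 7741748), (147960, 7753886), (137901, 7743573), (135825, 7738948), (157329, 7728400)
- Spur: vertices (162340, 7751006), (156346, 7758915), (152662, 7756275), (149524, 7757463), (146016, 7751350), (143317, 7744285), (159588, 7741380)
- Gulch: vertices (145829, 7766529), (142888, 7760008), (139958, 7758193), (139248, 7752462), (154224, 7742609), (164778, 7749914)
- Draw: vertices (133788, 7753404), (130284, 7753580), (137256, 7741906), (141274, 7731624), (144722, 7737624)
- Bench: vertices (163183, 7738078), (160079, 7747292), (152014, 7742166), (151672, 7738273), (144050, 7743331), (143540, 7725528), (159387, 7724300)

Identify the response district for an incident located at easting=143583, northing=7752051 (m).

Gulch

Cast a ray rightward from (143583, 7752051). For each polygon, the edges (by vertex number in listed order) whose endpoints lie on opposite sides of northing = 7752051, where each meets that height, and whether that is right or left of the point:
Delta: 1–2 at easting≈149745.0 (right), 2–3 at easting≈146170.2 (right) → 2 crossings.
Spur: 1–2 at easting≈161548.0 (right), 4–5 at easting≈146418.3 (right) → 2 crossings.
Gulch: 4–5 at easting≈139872.7 (left), 6–1 at easting≈162340.8 (right) → 1 crossing.
Draw: 2–3 at easting≈131197.2 (left), 5–1 at easting≈134725.5 (left) → 0 crossings.
Bench: no edge straddles that height → 0 crossings.
Only Gulch has an odd count, so the point is inside Gulch.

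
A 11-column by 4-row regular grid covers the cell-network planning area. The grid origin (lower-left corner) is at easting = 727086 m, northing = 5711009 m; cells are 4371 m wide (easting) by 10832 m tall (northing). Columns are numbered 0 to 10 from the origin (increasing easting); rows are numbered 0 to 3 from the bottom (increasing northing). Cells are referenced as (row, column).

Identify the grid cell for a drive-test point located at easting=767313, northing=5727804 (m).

(1, 9)

Column index: ⌊(767313 − 727086) / 4371⌋ = ⌊9.203⌋ = 9
Row offset from origin: ⌊(5727804 − 5711009) / 10832⌋ = ⌊1.550⌋ = 1 → row 1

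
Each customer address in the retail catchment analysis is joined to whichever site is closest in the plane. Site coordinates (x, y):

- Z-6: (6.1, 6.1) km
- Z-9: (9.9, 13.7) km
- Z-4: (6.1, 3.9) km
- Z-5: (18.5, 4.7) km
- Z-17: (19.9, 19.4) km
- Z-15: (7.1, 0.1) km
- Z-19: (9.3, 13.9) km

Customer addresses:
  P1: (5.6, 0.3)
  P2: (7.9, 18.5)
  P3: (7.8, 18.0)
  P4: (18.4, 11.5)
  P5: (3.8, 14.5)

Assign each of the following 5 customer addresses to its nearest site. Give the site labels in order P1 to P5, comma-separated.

Z-15, Z-19, Z-19, Z-5, Z-19

P1 → Z-15 (d²=2.29)
P2 → Z-19 (d²=23.12)
P3 → Z-19 (d²=19.06)
P4 → Z-5 (d²=46.25)
P5 → Z-19 (d²=30.61)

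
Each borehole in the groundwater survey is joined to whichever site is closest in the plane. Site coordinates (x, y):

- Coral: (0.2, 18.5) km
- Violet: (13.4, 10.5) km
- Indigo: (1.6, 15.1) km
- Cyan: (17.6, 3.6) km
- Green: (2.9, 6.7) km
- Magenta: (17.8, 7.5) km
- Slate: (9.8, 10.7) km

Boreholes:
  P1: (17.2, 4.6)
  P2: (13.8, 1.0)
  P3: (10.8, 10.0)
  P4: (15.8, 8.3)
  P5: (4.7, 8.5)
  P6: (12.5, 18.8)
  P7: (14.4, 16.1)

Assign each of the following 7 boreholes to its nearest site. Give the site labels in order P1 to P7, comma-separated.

Cyan, Cyan, Slate, Magenta, Green, Violet, Violet

P1 → Cyan (d²=1.16)
P2 → Cyan (d²=21.20)
P3 → Slate (d²=1.49)
P4 → Magenta (d²=4.64)
P5 → Green (d²=6.48)
P6 → Violet (d²=69.70)
P7 → Violet (d²=32.36)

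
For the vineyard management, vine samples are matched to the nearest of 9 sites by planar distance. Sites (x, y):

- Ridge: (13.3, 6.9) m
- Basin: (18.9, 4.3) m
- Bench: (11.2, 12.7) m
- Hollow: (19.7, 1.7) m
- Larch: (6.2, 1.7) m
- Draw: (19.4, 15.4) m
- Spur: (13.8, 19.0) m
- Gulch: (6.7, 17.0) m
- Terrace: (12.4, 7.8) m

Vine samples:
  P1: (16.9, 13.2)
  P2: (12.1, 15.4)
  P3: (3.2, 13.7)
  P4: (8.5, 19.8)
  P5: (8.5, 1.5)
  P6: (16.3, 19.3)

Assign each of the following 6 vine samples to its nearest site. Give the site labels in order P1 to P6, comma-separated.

P1 → Draw (d²=11.09)
P2 → Bench (d²=8.10)
P3 → Gulch (d²=23.14)
P4 → Gulch (d²=11.08)
P5 → Larch (d²=5.33)
P6 → Spur (d²=6.34)

Draw, Bench, Gulch, Gulch, Larch, Spur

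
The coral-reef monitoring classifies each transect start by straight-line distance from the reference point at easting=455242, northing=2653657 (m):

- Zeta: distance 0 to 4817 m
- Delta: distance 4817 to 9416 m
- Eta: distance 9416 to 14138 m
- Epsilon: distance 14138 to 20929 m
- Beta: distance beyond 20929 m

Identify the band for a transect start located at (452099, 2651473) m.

Distance = √((452099−455242)² + (2651473−2653657)²) = √(9878449.000 + 4769856.000) = 3827.310 m.
0 ≤ 3827.310 < 4817 → Zeta.

Zeta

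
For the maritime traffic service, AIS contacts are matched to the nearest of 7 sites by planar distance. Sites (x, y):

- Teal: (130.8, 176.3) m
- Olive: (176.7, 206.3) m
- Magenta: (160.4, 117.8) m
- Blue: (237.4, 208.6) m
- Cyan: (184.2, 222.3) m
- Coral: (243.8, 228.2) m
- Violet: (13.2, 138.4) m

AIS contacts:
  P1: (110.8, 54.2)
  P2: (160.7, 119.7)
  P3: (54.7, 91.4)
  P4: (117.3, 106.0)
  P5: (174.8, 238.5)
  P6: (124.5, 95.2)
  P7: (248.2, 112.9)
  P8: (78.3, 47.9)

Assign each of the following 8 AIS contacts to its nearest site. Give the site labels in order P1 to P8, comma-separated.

Magenta, Magenta, Violet, Magenta, Cyan, Magenta, Magenta, Magenta

P1 → Magenta (d²=6505.12)
P2 → Magenta (d²=3.70)
P3 → Violet (d²=3931.25)
P4 → Magenta (d²=1996.85)
P5 → Cyan (d²=350.80)
P6 → Magenta (d²=1799.57)
P7 → Magenta (d²=7732.85)
P8 → Magenta (d²=11626.42)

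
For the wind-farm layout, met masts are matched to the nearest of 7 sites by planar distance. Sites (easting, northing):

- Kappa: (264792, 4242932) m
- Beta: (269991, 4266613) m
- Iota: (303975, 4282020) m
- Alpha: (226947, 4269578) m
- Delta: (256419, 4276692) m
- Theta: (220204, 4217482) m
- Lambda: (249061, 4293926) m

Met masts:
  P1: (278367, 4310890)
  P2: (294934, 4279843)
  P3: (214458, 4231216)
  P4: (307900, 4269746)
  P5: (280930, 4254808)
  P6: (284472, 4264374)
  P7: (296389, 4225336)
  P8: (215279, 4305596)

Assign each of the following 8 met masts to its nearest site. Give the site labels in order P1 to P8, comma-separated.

Lambda, Iota, Theta, Iota, Beta, Beta, Kappa, Lambda

P1 → Lambda (d²=1146618932.00)
P2 → Iota (d²=86479010.00)
P3 → Theta (d²=221639272.00)
P4 → Iota (d²=166056701.00)
P5 → Beta (d²=259019746.00)
P6 → Beta (d²=214712482.00)
P7 → Kappa (d²=1307989625.00)
P8 → Lambda (d²=1277412424.00)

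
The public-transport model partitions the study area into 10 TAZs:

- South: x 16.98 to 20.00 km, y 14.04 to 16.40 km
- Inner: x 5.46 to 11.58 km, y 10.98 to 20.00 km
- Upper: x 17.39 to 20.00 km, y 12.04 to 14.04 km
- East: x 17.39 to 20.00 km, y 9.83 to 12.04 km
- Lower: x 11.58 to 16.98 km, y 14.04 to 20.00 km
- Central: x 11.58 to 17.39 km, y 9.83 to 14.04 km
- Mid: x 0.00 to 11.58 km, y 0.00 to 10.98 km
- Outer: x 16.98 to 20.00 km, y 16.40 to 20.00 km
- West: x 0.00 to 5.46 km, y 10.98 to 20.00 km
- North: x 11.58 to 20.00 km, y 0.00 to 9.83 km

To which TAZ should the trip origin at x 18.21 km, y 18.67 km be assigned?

The point has x = 18.21 and y = 18.67.
Only Outer satisfies 16.98 ≤ x ≤ 20.00 and 16.40 ≤ y ≤ 20.00.

Outer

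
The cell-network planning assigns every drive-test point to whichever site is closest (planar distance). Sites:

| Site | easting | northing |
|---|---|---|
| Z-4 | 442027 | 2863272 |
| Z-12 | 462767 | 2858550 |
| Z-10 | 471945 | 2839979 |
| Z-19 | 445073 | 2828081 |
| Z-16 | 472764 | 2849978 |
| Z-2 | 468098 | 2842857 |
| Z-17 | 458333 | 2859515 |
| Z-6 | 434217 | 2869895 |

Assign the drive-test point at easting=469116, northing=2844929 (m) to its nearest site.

Squared distances to each site:
Z-4: 1070279570.000; Z-12: 225841442.000; Z-10: 32505741.000; Z-19: 861920953.000; Z-16: 38800305.000; Z-2: 5329508.000; Z-17: 329024485.000; Z-6: 1841241357.000.
Minimum at Z-2.

Z-2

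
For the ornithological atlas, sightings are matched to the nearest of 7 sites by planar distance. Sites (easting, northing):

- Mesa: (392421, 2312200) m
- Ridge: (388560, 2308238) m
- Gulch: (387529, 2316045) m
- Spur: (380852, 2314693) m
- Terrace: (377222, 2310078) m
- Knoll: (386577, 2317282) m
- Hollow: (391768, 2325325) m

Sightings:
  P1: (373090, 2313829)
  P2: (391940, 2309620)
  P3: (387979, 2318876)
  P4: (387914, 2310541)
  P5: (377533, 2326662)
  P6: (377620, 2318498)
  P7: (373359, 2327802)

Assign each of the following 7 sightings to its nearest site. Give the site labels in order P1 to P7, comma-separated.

P1 → Terrace (d²=31143425.00)
P2 → Mesa (d²=6887761.00)
P3 → Knoll (d²=4506440.00)
P4 → Ridge (d²=5721125.00)
P5 → Spur (d²=154272722.00)
P6 → Spur (d²=24923849.00)
P7 → Spur (d²=227990930.00)

Terrace, Mesa, Knoll, Ridge, Spur, Spur, Spur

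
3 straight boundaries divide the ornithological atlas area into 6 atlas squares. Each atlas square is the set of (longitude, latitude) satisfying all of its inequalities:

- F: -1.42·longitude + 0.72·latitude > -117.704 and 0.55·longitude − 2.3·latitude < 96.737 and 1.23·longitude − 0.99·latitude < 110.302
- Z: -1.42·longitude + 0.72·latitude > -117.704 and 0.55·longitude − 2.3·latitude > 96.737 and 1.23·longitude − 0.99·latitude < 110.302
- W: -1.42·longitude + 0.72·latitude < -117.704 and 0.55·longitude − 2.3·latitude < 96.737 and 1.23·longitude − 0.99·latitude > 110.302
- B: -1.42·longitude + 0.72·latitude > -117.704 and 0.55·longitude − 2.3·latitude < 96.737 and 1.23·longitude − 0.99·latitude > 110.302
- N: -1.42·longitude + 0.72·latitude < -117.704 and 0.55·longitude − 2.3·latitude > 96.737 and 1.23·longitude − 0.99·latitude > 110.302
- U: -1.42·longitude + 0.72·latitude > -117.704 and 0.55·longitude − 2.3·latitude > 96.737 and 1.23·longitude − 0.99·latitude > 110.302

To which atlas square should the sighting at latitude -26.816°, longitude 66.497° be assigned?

-1.42·66.497 + 0.72·-26.816 = -113.733, which is > -117.704
0.55·66.497 − 2.3·-26.816 = 98.250, which is > 96.737
1.23·66.497 − 0.99·-26.816 = 108.339, which is < 110.302
This sign pattern matches Z.

Z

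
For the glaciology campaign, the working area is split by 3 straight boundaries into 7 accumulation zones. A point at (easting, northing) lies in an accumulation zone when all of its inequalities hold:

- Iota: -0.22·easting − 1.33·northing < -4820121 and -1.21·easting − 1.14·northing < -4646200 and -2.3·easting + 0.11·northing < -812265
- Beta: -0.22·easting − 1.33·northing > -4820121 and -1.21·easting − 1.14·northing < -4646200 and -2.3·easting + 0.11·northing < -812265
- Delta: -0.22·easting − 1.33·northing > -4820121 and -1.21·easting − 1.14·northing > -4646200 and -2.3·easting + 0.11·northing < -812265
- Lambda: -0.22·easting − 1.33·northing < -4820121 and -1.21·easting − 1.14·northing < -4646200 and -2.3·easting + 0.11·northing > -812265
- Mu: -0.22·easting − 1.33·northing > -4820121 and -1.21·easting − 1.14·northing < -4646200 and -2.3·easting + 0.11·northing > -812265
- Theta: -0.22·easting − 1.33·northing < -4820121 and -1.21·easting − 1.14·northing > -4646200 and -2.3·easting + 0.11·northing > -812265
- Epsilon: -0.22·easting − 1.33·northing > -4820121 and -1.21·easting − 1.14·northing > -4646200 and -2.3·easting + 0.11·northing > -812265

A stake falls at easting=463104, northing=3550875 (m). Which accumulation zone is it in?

-0.22·463104 − 1.33·3550875 = -4824546.630, which is < -4820121
-1.21·463104 − 1.14·3550875 = -4608353.340, which is > -4646200
-2.3·463104 + 0.11·3550875 = -674542.950, which is > -812265
This sign pattern matches Theta.

Theta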